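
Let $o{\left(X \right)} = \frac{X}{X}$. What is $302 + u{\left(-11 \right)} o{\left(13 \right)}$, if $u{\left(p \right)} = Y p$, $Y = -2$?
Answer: $324$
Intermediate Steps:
$u{\left(p \right)} = - 2 p$
$o{\left(X \right)} = 1$
$302 + u{\left(-11 \right)} o{\left(13 \right)} = 302 + \left(-2\right) \left(-11\right) 1 = 302 + 22 \cdot 1 = 302 + 22 = 324$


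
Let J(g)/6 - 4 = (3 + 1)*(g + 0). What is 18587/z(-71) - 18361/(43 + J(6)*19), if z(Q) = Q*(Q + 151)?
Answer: -6576777/734992 ≈ -8.9481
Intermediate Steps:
J(g) = 24 + 24*g (J(g) = 24 + 6*((3 + 1)*(g + 0)) = 24 + 6*(4*g) = 24 + 24*g)
z(Q) = Q*(151 + Q)
18587/z(-71) - 18361/(43 + J(6)*19) = 18587/((-71*(151 - 71))) - 18361/(43 + (24 + 24*6)*19) = 18587/((-71*80)) - 18361/(43 + (24 + 144)*19) = 18587/(-5680) - 18361/(43 + 168*19) = 18587*(-1/5680) - 18361/(43 + 3192) = -18587/5680 - 18361/3235 = -6576777/734992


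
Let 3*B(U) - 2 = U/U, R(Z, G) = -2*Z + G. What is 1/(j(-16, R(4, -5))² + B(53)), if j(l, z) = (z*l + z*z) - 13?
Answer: 1/132497 ≈ 7.5473e-6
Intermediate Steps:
R(Z, G) = G - 2*Z
B(U) = 1 (B(U) = ⅔ + (U/U)/3 = ⅔ + (⅓)*1 = ⅔ + ⅓ = 1)
j(l, z) = -13 + z² + l*z (j(l, z) = (l*z + z²) - 13 = (z² + l*z) - 13 = -13 + z² + l*z)
1/(j(-16, R(4, -5))² + B(53)) = 1/((-13 + (-5 - 2*4)² - 16*(-5 - 2*4))² + 1) = 1/((-13 + (-5 - 8)² - 16*(-5 - 8))² + 1) = 1/((-13 + (-13)² - 16*(-13))² + 1) = 1/((-13 + 169 + 208)² + 1) = 1/(364² + 1) = 1/(132496 + 1) = 1/132497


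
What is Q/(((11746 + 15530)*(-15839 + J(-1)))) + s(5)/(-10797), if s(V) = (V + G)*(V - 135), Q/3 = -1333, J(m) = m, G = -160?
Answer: -967311266533/518318190720 ≈ -1.8662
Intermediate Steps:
Q = -3999 (Q = 3*(-1333) = -3999)
s(V) = (-160 + V)*(-135 + V) (s(V) = (V - 160)*(V - 135) = (-160 + V)*(-135 + V))
Q/(((11746 + 15530)*(-15839 + J(-1)))) + s(5)/(-10797) = -3999*1/((-15839 - 1)*(11746 + 15530)) + (21600 + 5² - 295*5)/(-10797) = -3999/(27276*(-15840)) + (21600 + 25 - 1475)*(-1/10797) = -3999/(-432051840) + 20150*(-1/10797) = -3999*(-1/432051840) - 20150/10797 = 1333/144017280 - 20150/10797 = -967311266533/518318190720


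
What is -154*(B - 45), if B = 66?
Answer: -3234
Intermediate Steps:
-154*(B - 45) = -154*(66 - 45) = -154*21 = -3234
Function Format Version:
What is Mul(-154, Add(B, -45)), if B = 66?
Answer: -3234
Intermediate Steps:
Mul(-154, Add(B, -45)) = Mul(-154, Add(66, -45)) = Mul(-154, 21) = -3234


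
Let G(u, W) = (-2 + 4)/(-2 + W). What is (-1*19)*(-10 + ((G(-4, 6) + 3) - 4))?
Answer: 399/2 ≈ 199.50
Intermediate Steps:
G(u, W) = 2/(-2 + W)
(-1*19)*(-10 + ((G(-4, 6) + 3) - 4)) = (-1*19)*(-10 + ((2/(-2 + 6) + 3) - 4)) = -19*(-10 + ((2/4 + 3) - 4)) = -19*(-10 + ((2*(1/4) + 3) - 4)) = -19*(-10 + ((1/2 + 3) - 4)) = -19*(-10 + (7/2 - 4)) = -19*(-10 - 1/2) = -19*(-21/2) = 399/2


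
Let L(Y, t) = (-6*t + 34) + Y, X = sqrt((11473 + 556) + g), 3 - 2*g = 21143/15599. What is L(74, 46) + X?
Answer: -168 + sqrt(2927202235602)/15599 ≈ -58.319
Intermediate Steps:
g = 12827/15599 (g = 3/2 - 21143/(2*15599) = 3/2 - 1/2*21143/15599 = 3/2 - 21143/31198 = 12827/15599 ≈ 0.82230)
X = sqrt(2927202235602)/15599 (X = sqrt((11473 + 556) + 12827/15599) = sqrt(12029 + 12827/15599) = sqrt(187653198/15599) = sqrt(2927202235602)/15599 ≈ 109.68)
L(Y, t) = 34 + Y - 6*t (L(Y, t) = (34 - 6*t) + Y = 34 + Y - 6*t)
L(74, 46) + X = (34 + 74 - 6*46) + sqrt(2927202235602)/15599 = (34 + 74 - 276) + sqrt(2927202235602)/15599 = -168 + sqrt(2927202235602)/15599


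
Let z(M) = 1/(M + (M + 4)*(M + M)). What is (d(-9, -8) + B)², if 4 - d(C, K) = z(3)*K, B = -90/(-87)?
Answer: 46267204/1703025 ≈ 27.168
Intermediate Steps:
B = 30/29 (B = -90*(-1/87) = 30/29 ≈ 1.0345)
z(M) = 1/(M + 2*M*(4 + M)) (z(M) = 1/(M + (4 + M)*(2*M)) = 1/(M + 2*M*(4 + M)))
d(C, K) = 4 - K/45 (d(C, K) = 4 - 1/(3*(9 + 2*3))*K = 4 - 1/(3*(9 + 6))*K = 4 - (⅓)/15*K = 4 - (⅓)*(1/15)*K = 4 - K/45)
(d(-9, -8) + B)² = ((4 - 1/45*(-8)) + 30/29)² = ((4 + 8/45) + 30/29)² = (188/45 + 30/29)² = (6802/1305)² = 46267204/1703025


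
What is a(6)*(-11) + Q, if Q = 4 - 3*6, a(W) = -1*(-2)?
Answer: -36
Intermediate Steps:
a(W) = 2
Q = -14 (Q = 4 - 18 = -14)
a(6)*(-11) + Q = 2*(-11) - 14 = -22 - 14 = -36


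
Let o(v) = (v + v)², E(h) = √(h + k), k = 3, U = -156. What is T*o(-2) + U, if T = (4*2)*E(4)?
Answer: -156 + 128*√7 ≈ 182.66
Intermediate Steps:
E(h) = √(3 + h) (E(h) = √(h + 3) = √(3 + h))
T = 8*√7 (T = (4*2)*√(3 + 4) = 8*√7 ≈ 21.166)
o(v) = 4*v² (o(v) = (2*v)² = 4*v²)
T*o(-2) + U = (8*√7)*(4*(-2)²) - 156 = (8*√7)*(4*4) - 156 = (8*√7)*16 - 156 = 128*√7 - 156 = -156 + 128*√7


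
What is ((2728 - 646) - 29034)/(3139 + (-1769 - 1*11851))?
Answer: 26952/10481 ≈ 2.5715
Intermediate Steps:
((2728 - 646) - 29034)/(3139 + (-1769 - 1*11851)) = (2082 - 29034)/(3139 + (-1769 - 11851)) = -26952/(3139 - 13620) = -26952/(-10481) = -26952*(-1/10481) = 26952/10481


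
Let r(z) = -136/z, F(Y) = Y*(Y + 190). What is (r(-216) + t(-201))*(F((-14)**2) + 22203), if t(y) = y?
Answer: -529417190/27 ≈ -1.9608e+7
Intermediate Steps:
F(Y) = Y*(190 + Y)
(r(-216) + t(-201))*(F((-14)**2) + 22203) = (-136/(-216) - 201)*((-14)**2*(190 + (-14)**2) + 22203) = (-136*(-1/216) - 201)*(196*(190 + 196) + 22203) = (17/27 - 201)*(196*386 + 22203) = -5410*(75656 + 22203)/27 = -5410/27*97859 = -529417190/27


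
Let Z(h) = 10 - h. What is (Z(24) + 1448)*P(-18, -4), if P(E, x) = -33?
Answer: -47322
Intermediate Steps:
(Z(24) + 1448)*P(-18, -4) = ((10 - 1*24) + 1448)*(-33) = ((10 - 24) + 1448)*(-33) = (-14 + 1448)*(-33) = 1434*(-33) = -47322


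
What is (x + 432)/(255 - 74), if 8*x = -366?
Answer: 1545/724 ≈ 2.1340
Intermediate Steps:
x = -183/4 (x = (⅛)*(-366) = -183/4 ≈ -45.750)
(x + 432)/(255 - 74) = (-183/4 + 432)/(255 - 74) = (1545/4)/181 = (1545/4)*(1/181) = 1545/724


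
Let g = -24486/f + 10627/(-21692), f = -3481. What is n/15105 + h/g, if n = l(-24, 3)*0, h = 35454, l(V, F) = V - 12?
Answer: 2677126292808/494157725 ≈ 5417.6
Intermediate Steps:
l(V, F) = -12 + V
g = 494157725/75509852 (g = -24486/(-3481) + 10627/(-21692) = -24486*(-1/3481) + 10627*(-1/21692) = 24486/3481 - 10627/21692 = 494157725/75509852 ≈ 6.5443)
n = 0 (n = (-12 - 24)*0 = -36*0 = 0)
n/15105 + h/g = 0/15105 + 35454/(494157725/75509852) = 0*(1/15105) + 35454*(75509852/494157725) = 0 + 2677126292808/494157725 = 2677126292808/494157725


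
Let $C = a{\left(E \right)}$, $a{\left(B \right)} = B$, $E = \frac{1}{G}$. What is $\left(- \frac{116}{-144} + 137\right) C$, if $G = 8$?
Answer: $\frac{4961}{288} \approx 17.226$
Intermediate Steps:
$E = \frac{1}{8} \approx 0.125$
$C = \frac{1}{8} \approx 0.125$
$\left(- \frac{116}{-144} + 137\right) C = \left(- \frac{116}{-144} + 137\right) \frac{1}{8} = \left(\left(-116\right) \left(- \frac{1}{144}\right) + 137\right) \frac{1}{8} = \left(\frac{29}{36} + 137\right) \frac{1}{8} = \frac{4961}{36} \cdot \frac{1}{8} = \frac{4961}{288}$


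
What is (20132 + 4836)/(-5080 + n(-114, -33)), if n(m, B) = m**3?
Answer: -3121/185828 ≈ -0.016795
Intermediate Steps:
(20132 + 4836)/(-5080 + n(-114, -33)) = (20132 + 4836)/(-5080 + (-114)**3) = 24968/(-5080 - 1481544) = 24968/(-1486624) = 24968*(-1/1486624) = -3121/185828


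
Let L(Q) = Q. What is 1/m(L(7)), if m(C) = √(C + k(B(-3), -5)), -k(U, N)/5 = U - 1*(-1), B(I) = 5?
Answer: -I*√23/23 ≈ -0.20851*I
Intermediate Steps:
k(U, N) = -5 - 5*U (k(U, N) = -5*(U - 1*(-1)) = -5*(U + 1) = -5*(1 + U) = -5 - 5*U)
m(C) = √(-30 + C) (m(C) = √(C + (-5 - 5*5)) = √(C + (-5 - 25)) = √(C - 30) = √(-30 + C))
1/m(L(7)) = 1/(√(-30 + 7)) = 1/(√(-23)) = 1/(I*√23) = -I*√23/23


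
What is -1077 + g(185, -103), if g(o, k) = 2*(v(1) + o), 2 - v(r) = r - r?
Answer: -703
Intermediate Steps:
v(r) = 2 (v(r) = 2 - (r - r) = 2 - 1*0 = 2 + 0 = 2)
g(o, k) = 4 + 2*o (g(o, k) = 2*(2 + o) = 4 + 2*o)
-1077 + g(185, -103) = -1077 + (4 + 2*185) = -1077 + (4 + 370) = -1077 + 374 = -703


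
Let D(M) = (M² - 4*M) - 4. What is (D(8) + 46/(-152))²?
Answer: 4431025/5776 ≈ 767.14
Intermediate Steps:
D(M) = -4 + M² - 4*M
(D(8) + 46/(-152))² = ((-4 + 8² - 4*8) + 46/(-152))² = ((-4 + 64 - 32) + 46*(-1/152))² = (28 - 23/76)² = (2105/76)² = 4431025/5776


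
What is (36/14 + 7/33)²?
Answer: 413449/53361 ≈ 7.7481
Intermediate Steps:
(36/14 + 7/33)² = (36*(1/14) + 7*(1/33))² = (18/7 + 7/33)² = (643/231)² = 413449/53361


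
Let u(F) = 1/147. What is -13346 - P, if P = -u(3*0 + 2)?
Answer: -1961861/147 ≈ -13346.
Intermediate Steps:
u(F) = 1/147
P = -1/147 (P = -1*1/147 = -1/147 ≈ -0.0068027)
-13346 - P = -13346 - 1*(-1/147) = -13346 + 1/147 = -1961861/147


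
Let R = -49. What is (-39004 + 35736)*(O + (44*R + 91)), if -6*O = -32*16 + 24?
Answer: 19447868/3 ≈ 6.4826e+6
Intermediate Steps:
O = 244/3 (O = -(-32*16 + 24)/6 = -(-512 + 24)/6 = -1/6*(-488) = 244/3 ≈ 81.333)
(-39004 + 35736)*(O + (44*R + 91)) = (-39004 + 35736)*(244/3 + (44*(-49) + 91)) = -3268*(244/3 + (-2156 + 91)) = -3268*(244/3 - 2065) = -3268*(-5951/3) = 19447868/3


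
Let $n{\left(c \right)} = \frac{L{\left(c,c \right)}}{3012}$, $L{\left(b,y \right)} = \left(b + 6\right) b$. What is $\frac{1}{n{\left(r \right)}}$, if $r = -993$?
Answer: $\frac{1004}{326697} \approx 0.0030732$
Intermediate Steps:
$L{\left(b,y \right)} = b \left(6 + b\right)$ ($L{\left(b,y \right)} = \left(6 + b\right) b = b \left(6 + b\right)$)
$n{\left(c \right)} = \frac{c \left(6 + c\right)}{3012}$
$\frac{1}{n{\left(r \right)}} = \frac{1}{\frac{1}{3012} \left(-993\right) \left(6 - 993\right)} = \frac{1}{\frac{1}{3012} \left(-993\right) \left(-987\right)} = \frac{1}{\frac{326697}{1004}} = \frac{1004}{326697}$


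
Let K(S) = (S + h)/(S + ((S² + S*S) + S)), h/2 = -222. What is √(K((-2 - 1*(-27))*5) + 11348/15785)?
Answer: √158944389835/473550 ≈ 0.84189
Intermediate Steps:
h = -444 (h = 2*(-222) = -444)
K(S) = (-444 + S)/(2*S + 2*S²) (K(S) = (S - 444)/(S + ((S² + S*S) + S)) = (-444 + S)/(S + ((S² + S²) + S)) = (-444 + S)/(S + (2*S² + S)) = (-444 + S)/(S + (S + 2*S²)) = (-444 + S)/(2*S + 2*S²))
√(K((-2 - 1*(-27))*5) + 11348/15785) = √((-444 + (-2 - 1*(-27))*5)/(2*(((-2 - 1*(-27))*5))*(1 + (-2 - 1*(-27))*5)) + 11348/15785) = √((-444 + (-2 + 27)*5)/(2*(((-2 + 27)*5))*(1 + (-2 + 27)*5)) + 11348*(1/15785)) = √((-444 + 25*5)/(2*((25*5))*(1 + 25*5)) + 11348/15785) = √((½)*(-444 + 125)/(125*(1 + 125)) + 11348/15785) = √((½)*(1/125)*(-319)/126 + 11348/15785) = √((½)*(1/125)*(1/126)*(-319) + 11348/15785) = √(-319/31500 + 11348/15785) = √(10069331/14206500) = √158944389835/473550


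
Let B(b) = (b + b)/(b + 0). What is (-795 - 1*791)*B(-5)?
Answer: -3172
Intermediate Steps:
B(b) = 2 (B(b) = (2*b)/b = 2)
(-795 - 1*791)*B(-5) = (-795 - 1*791)*2 = (-795 - 791)*2 = -1586*2 = -3172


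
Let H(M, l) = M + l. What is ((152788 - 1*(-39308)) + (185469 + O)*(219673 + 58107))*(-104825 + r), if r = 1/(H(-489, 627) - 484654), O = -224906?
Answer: 139094587660323312141/121129 ≈ 1.1483e+15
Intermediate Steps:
r = -1/484516 (r = 1/((-489 + 627) - 484654) = 1/(138 - 484654) = 1/(-484516) = -1/484516 ≈ -2.0639e-6)
((152788 - 1*(-39308)) + (185469 + O)*(219673 + 58107))*(-104825 + r) = ((152788 - 1*(-39308)) + (185469 - 224906)*(219673 + 58107))*(-104825 - 1/484516) = ((152788 + 39308) - 39437*277780)*(-50789389701/484516) = (192096 - 10954809860)*(-50789389701/484516) = -10954617764*(-50789389701/484516) = 139094587660323312141/121129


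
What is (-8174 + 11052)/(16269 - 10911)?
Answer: 1439/2679 ≈ 0.53714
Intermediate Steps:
(-8174 + 11052)/(16269 - 10911) = 2878/5358 = 2878*(1/5358) = 1439/2679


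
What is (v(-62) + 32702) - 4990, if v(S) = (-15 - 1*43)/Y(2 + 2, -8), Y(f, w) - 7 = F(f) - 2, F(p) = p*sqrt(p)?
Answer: 360198/13 ≈ 27708.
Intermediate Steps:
F(p) = p**(3/2)
Y(f, w) = 5 + f**(3/2) (Y(f, w) = 7 + (f**(3/2) - 2) = 7 + (-2 + f**(3/2)) = 5 + f**(3/2))
v(S) = -58/13 (v(S) = (-15 - 1*43)/(5 + (2 + 2)**(3/2)) = (-15 - 43)/(5 + 4**(3/2)) = -58/(5 + 8) = -58/13)
(v(-62) + 32702) - 4990 = (-58/13 + 32702) - 4990 = 425068/13 - 4990 = 360198/13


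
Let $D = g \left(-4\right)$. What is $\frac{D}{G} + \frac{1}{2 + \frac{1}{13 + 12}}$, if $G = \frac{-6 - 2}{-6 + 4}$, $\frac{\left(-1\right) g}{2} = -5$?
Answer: $- \frac{485}{51} \approx -9.5098$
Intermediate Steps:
$g = 10$ ($g = \left(-2\right) \left(-5\right) = 10$)
$G = 4$ ($G = - \frac{8}{-2} = \left(-8\right) \left(- \frac{1}{2}\right) = 4$)
$D = -40$ ($D = 10 \left(-4\right) = -40$)
$\frac{D}{G} + \frac{1}{2 + \frac{1}{13 + 12}} = - \frac{40}{4} + \frac{1}{2 + \frac{1}{13 + 12}} = \left(-40\right) \frac{1}{4} + \frac{1}{2 + \frac{1}{25}} = -10 + \frac{1}{2 + \frac{1}{25}} = -10 + \frac{1}{\frac{51}{25}} = -10 + \frac{25}{51} = - \frac{485}{51}$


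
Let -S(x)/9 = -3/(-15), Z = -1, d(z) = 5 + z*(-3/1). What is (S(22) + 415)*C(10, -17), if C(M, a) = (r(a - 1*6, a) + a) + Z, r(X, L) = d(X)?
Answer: 115696/5 ≈ 23139.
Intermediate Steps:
d(z) = 5 - 3*z (d(z) = 5 + z*(-3*1) = 5 + z*(-3) = 5 - 3*z)
r(X, L) = 5 - 3*X
C(M, a) = 22 - 2*a (C(M, a) = ((5 - 3*(a - 1*6)) + a) - 1 = ((5 - 3*(a - 6)) + a) - 1 = ((5 - 3*(-6 + a)) + a) - 1 = ((5 + (18 - 3*a)) + a) - 1 = ((23 - 3*a) + a) - 1 = (23 - 2*a) - 1 = 22 - 2*a)
S(x) = -9/5 (S(x) = -(-27)/(-15) = -(-27)*(-1)/15 = -9*⅕ = -9/5)
(S(22) + 415)*C(10, -17) = (-9/5 + 415)*(22 - 2*(-17)) = 2066*(22 + 34)/5 = (2066/5)*56 = 115696/5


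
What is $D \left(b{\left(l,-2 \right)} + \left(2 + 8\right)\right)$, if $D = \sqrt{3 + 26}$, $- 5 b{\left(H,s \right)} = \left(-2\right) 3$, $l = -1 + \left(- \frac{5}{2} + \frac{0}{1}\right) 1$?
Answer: $\frac{56 \sqrt{29}}{5} \approx 60.314$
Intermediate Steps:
$l = - \frac{7}{2}$ ($l = -1 + \left(\left(-5\right) \frac{1}{2} + 0 \cdot 1\right) 1 = -1 + \left(- \frac{5}{2} + 0\right) 1 = -1 - \frac{5}{2} = - \frac{7}{2} \approx -3.5$)
$b{\left(H,s \right)} = \frac{6}{5}$ ($b{\left(H,s \right)} = - \frac{\left(-2\right) 3}{5} = \left(- \frac{1}{5}\right) \left(-6\right) = \frac{6}{5}$)
$D = \sqrt{29} \approx 5.3852$
$D \left(b{\left(l,-2 \right)} + \left(2 + 8\right)\right) = \sqrt{29} \left(\frac{6}{5} + \left(2 + 8\right)\right) = \sqrt{29} \left(\frac{6}{5} + 10\right) = \sqrt{29} \cdot \frac{56}{5} = \frac{56 \sqrt{29}}{5}$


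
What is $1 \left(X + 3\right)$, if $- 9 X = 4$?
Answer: $\frac{23}{9} \approx 2.5556$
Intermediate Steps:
$X = - \frac{4}{9}$ ($X = \left(- \frac{1}{9}\right) 4 = - \frac{4}{9} \approx -0.44444$)
$1 \left(X + 3\right) = 1 \left(- \frac{4}{9} + 3\right) = 1 \cdot \frac{23}{9} = \frac{23}{9}$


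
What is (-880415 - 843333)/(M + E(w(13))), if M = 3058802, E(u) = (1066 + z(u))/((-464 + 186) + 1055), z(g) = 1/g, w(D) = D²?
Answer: -226350521124/401660647181 ≈ -0.56354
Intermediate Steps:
E(u) = 1066/777 + 1/(777*u) (E(u) = (1066 + 1/u)/((-464 + 186) + 1055) = (1066 + 1/u)/(-278 + 1055) = (1066 + 1/u)/777 = (1066 + 1/u)*(1/777) = 1066/777 + 1/(777*u))
(-880415 - 843333)/(M + E(w(13))) = (-880415 - 843333)/(3058802 + (1 + 1066*13²)/(777*(13²))) = -1723748/(3058802 + (1/777)*(1 + 1066*169)/169) = -1723748/(3058802 + (1/777)*(1/169)*(1 + 180154)) = -1723748/(3058802 + (1/777)*(1/169)*180155) = -1723748/(3058802 + 180155/131313) = -1723748/401660647181/131313 = -1723748*131313/401660647181 = -226350521124/401660647181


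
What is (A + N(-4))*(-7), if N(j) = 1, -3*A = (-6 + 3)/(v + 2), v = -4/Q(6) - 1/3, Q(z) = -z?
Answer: -10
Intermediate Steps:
v = ⅓ (v = -4/((-1*6)) - 1/3 = -4/(-6) - 1*⅓ = -4*(-⅙) - ⅓ = ⅔ - ⅓ = ⅓ ≈ 0.33333)
A = 3/7 (A = -(-6 + 3)/(3*(⅓ + 2)) = -(-1)/7/3 = -(-1)*3/7 = -⅓*(-9/7) = 3/7 ≈ 0.42857)
(A + N(-4))*(-7) = (3/7 + 1)*(-7) = (10/7)*(-7) = -10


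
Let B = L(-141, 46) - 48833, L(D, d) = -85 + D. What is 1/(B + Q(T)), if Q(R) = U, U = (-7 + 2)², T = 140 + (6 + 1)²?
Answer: -1/49034 ≈ -2.0394e-5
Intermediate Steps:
T = 189 (T = 140 + 7² = 140 + 49 = 189)
B = -49059 (B = (-85 - 141) - 48833 = -226 - 48833 = -49059)
U = 25 (U = (-5)² = 25)
Q(R) = 25
1/(B + Q(T)) = 1/(-49059 + 25) = 1/(-49034) = -1/49034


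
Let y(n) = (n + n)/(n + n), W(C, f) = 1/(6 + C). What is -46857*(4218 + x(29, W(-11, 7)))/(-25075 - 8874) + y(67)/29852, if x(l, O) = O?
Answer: 1735221741373/298072220 ≈ 5821.5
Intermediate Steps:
y(n) = 1 (y(n) = (2*n)/((2*n)) = (2*n)*(1/(2*n)) = 1)
-46857*(4218 + x(29, W(-11, 7)))/(-25075 - 8874) + y(67)/29852 = -46857*(4218 + 1/(6 - 11))/(-25075 - 8874) + 1/29852 = -46857/((-33949/(4218 + 1/(-5)))) + 1*(1/29852) = -46857/((-33949/(4218 - ⅕))) + 1/29852 = -46857/((-33949/21089/5)) + 1/29852 = -46857/((-33949*5/21089)) + 1/29852 = -46857/(-169745/21089) + 1/29852 = -46857*(-21089/169745) + 1/29852 = 988167273/169745 + 1/29852 = 1735221741373/298072220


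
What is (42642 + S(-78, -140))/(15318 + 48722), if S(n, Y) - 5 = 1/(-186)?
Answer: 7932341/11911440 ≈ 0.66594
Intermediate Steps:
S(n, Y) = 929/186 (S(n, Y) = 5 + 1/(-186) = 5 - 1/186 = 929/186)
(42642 + S(-78, -140))/(15318 + 48722) = (42642 + 929/186)/(15318 + 48722) = (7932341/186)/64040 = (7932341/186)*(1/64040) = 7932341/11911440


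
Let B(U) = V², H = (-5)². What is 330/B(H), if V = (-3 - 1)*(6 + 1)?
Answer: 165/392 ≈ 0.42092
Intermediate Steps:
H = 25
V = -28 (V = -4*7 = -28)
B(U) = 784 (B(U) = (-28)² = 784)
330/B(H) = 330/784 = 330*(1/784) = 165/392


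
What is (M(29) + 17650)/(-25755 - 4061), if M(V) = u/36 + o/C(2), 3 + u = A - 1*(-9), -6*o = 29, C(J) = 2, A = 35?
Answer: -317677/536688 ≈ -0.59192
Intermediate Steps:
o = -29/6 (o = -1/6*29 = -29/6 ≈ -4.8333)
u = 41 (u = -3 + (35 - 1*(-9)) = -3 + (35 + 9) = -3 + 44 = 41)
M(V) = -23/18 (M(V) = 41/36 - 29/6/2 = 41*(1/36) - 29/6*1/2 = 41/36 - 29/12 = -23/18)
(M(29) + 17650)/(-25755 - 4061) = (-23/18 + 17650)/(-25755 - 4061) = (317677/18)/(-29816) = (317677/18)*(-1/29816) = -317677/536688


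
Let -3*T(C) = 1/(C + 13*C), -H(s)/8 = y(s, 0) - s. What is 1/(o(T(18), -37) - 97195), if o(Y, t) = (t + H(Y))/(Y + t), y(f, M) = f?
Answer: -27973/2718807763 ≈ -1.0289e-5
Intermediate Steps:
H(s) = 0 (H(s) = -8*(s - s) = -8*0 = 0)
T(C) = -1/(42*C) (T(C) = -1/(3*(C + 13*C)) = -1/(14*C)/3 = -1/(42*C))
o(Y, t) = t/(Y + t) (o(Y, t) = (t + 0)/(Y + t) = t/(Y + t))
1/(o(T(18), -37) - 97195) = 1/(-37/(-1/42/18 - 37) - 97195) = 1/(-37/(-1/42*1/18 - 37) - 97195) = 1/(-37/(-1/756 - 37) - 97195) = 1/(-37/(-27973/756) - 97195) = 1/(-37*(-756/27973) - 97195) = 1/(27972/27973 - 97195) = 1/(-2718807763/27973) = -27973/2718807763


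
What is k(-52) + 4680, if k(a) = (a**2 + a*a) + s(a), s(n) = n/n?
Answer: 10089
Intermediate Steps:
s(n) = 1
k(a) = 1 + 2*a**2 (k(a) = (a**2 + a*a) + 1 = (a**2 + a**2) + 1 = 2*a**2 + 1 = 1 + 2*a**2)
k(-52) + 4680 = (1 + 2*(-52)**2) + 4680 = (1 + 2*2704) + 4680 = (1 + 5408) + 4680 = 5409 + 4680 = 10089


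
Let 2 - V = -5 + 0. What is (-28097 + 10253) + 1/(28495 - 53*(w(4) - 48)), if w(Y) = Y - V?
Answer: -556697111/31198 ≈ -17844.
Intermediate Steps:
V = 7 (V = 2 - (-5 + 0) = 2 - 1*(-5) = 2 + 5 = 7)
w(Y) = -7 + Y (w(Y) = Y - 1*7 = Y - 7 = -7 + Y)
(-28097 + 10253) + 1/(28495 - 53*(w(4) - 48)) = (-28097 + 10253) + 1/(28495 - 53*((-7 + 4) - 48)) = -17844 + 1/(28495 - 53*(-3 - 48)) = -17844 + 1/(28495 - 53*(-51)) = -17844 + 1/(28495 + 2703) = -17844 + 1/31198 = -556697111/31198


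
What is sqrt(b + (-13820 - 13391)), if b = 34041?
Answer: sqrt(6830) ≈ 82.644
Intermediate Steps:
sqrt(b + (-13820 - 13391)) = sqrt(34041 + (-13820 - 13391)) = sqrt(34041 - 27211) = sqrt(6830)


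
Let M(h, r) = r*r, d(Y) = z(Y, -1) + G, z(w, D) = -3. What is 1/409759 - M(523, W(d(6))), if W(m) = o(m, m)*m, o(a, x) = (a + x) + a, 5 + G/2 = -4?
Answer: -717213060710/409759 ≈ -1.7503e+6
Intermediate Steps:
G = -18 (G = -10 + 2*(-4) = -10 - 8 = -18)
d(Y) = -21 (d(Y) = -3 - 18 = -21)
o(a, x) = x + 2*a
W(m) = 3*m² (W(m) = (m + 2*m)*m = (3*m)*m = 3*m²)
M(h, r) = r²
1/409759 - M(523, W(d(6))) = 1/409759 - (3*(-21)²)² = 1/409759 - (3*441)² = 1/409759 - 1*1323² = 1/409759 - 1*1750329 = 1/409759 - 1750329 = -717213060710/409759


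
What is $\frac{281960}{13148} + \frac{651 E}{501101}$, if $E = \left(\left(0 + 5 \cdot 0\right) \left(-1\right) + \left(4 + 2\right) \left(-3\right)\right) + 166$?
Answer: $\frac{1875752914}{86690473} \approx 21.637$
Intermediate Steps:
$E = 148$ ($E = \left(\left(0 + 0\right) \left(-1\right) + 6 \left(-3\right)\right) + 166 = \left(0 \left(-1\right) - 18\right) + 166 = \left(0 - 18\right) + 166 = -18 + 166 = 148$)
$\frac{281960}{13148} + \frac{651 E}{501101} = \frac{281960}{13148} + \frac{651 \cdot 148}{501101} = 281960 \cdot \frac{1}{13148} + 96348 \cdot \frac{1}{501101} = \frac{3710}{173} + \frac{96348}{501101} = \frac{1875752914}{86690473}$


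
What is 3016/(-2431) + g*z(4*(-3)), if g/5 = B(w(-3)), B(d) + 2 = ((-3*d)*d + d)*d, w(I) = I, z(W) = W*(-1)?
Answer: 987128/187 ≈ 5278.8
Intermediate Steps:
z(W) = -W
B(d) = -2 + d*(d - 3*d²) (B(d) = -2 + ((-3*d)*d + d)*d = -2 + (-3*d² + d)*d = -2 + (d - 3*d²)*d = -2 + d*(d - 3*d²))
g = 440 (g = 5*(-2 + (-3)² - 3*(-3)³) = 5*(-2 + 9 - 3*(-27)) = 5*(-2 + 9 + 81) = 5*88 = 440)
3016/(-2431) + g*z(4*(-3)) = 3016/(-2431) + 440*(-4*(-3)) = 3016*(-1/2431) + 440*(-1*(-12)) = -232/187 + 440*12 = -232/187 + 5280 = 987128/187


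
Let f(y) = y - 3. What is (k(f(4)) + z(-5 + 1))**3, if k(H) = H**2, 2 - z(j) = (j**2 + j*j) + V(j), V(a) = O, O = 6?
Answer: -42875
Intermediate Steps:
V(a) = 6
f(y) = -3 + y
z(j) = -4 - 2*j**2 (z(j) = 2 - ((j**2 + j*j) + 6) = 2 - ((j**2 + j**2) + 6) = 2 - (2*j**2 + 6) = 2 - (6 + 2*j**2) = 2 + (-6 - 2*j**2) = -4 - 2*j**2)
(k(f(4)) + z(-5 + 1))**3 = ((-3 + 4)**2 + (-4 - 2*(-5 + 1)**2))**3 = (1**2 + (-4 - 2*(-4)**2))**3 = (1 + (-4 - 2*16))**3 = (1 + (-4 - 32))**3 = (1 - 36)**3 = (-35)**3 = -42875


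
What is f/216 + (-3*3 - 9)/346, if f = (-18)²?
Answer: 501/346 ≈ 1.4480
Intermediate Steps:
f = 324
f/216 + (-3*3 - 9)/346 = 324/216 + (-3*3 - 9)/346 = 324*(1/216) + (-9 - 9)*(1/346) = 3/2 - 18*1/346 = 3/2 - 9/173 = 501/346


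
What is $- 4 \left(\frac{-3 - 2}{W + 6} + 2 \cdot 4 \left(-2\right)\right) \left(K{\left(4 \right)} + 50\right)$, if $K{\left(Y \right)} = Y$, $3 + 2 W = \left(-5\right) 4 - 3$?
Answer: $\frac{23112}{7} \approx 3301.7$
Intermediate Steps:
$W = -13$ ($W = - \frac{3}{2} + \frac{\left(-5\right) 4 - 3}{2} = - \frac{3}{2} + \frac{-20 - 3}{2} = - \frac{3}{2} + \frac{1}{2} \left(-23\right) = - \frac{3}{2} - \frac{23}{2} = -13$)
$- 4 \left(\frac{-3 - 2}{W + 6} + 2 \cdot 4 \left(-2\right)\right) \left(K{\left(4 \right)} + 50\right) = - 4 \left(\frac{-3 - 2}{-13 + 6} + 2 \cdot 4 \left(-2\right)\right) \left(4 + 50\right) = - 4 \left(- \frac{5}{-7} + 8 \left(-2\right)\right) 54 = - 4 \left(\left(-5\right) \left(- \frac{1}{7}\right) - 16\right) 54 = - 4 \left(\frac{5}{7} - 16\right) 54 = \left(-4\right) \left(- \frac{107}{7}\right) 54 = \frac{428}{7} \cdot 54 = \frac{23112}{7}$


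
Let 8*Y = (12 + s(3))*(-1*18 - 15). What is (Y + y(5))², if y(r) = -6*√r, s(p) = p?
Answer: 256545/64 + 1485*√5/2 ≈ 5668.8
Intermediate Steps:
Y = -495/8 (Y = ((12 + 3)*(-1*18 - 15))/8 = (15*(-18 - 15))/8 = (15*(-33))/8 = (⅛)*(-495) = -495/8 ≈ -61.875)
(Y + y(5))² = (-495/8 - 6*√5)²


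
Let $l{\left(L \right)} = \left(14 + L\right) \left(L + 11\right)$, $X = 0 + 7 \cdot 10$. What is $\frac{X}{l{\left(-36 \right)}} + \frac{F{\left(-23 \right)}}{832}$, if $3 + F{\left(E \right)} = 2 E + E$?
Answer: $\frac{233}{5720} \approx 0.040734$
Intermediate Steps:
$X = 70$ ($X = 0 + 70 = 70$)
$l{\left(L \right)} = \left(11 + L\right) \left(14 + L\right)$ ($l{\left(L \right)} = \left(14 + L\right) \left(11 + L\right) = \left(11 + L\right) \left(14 + L\right)$)
$F{\left(E \right)} = -3 + 3 E$ ($F{\left(E \right)} = -3 + \left(2 E + E\right) = -3 + 3 E$)
$\frac{X}{l{\left(-36 \right)}} + \frac{F{\left(-23 \right)}}{832} = \frac{70}{154 + \left(-36\right)^{2} + 25 \left(-36\right)} + \frac{-3 + 3 \left(-23\right)}{832} = \frac{70}{154 + 1296 - 900} + \left(-3 - 69\right) \frac{1}{832} = \frac{70}{550} - \frac{9}{104} = 70 \cdot \frac{1}{550} - \frac{9}{104} = \frac{7}{55} - \frac{9}{104} = \frac{233}{5720}$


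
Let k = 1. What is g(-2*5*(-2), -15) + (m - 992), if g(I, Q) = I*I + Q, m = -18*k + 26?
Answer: -599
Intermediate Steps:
m = 8 (m = -18*1 + 26 = -18 + 26 = 8)
g(I, Q) = Q + I² (g(I, Q) = I² + Q = Q + I²)
g(-2*5*(-2), -15) + (m - 992) = (-15 + (-2*5*(-2))²) + (8 - 992) = (-15 + (-10*(-2))²) - 984 = (-15 + 20²) - 984 = (-15 + 400) - 984 = 385 - 984 = -599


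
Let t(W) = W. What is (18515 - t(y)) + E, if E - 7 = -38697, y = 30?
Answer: -20205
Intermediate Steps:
E = -38690 (E = 7 - 38697 = -38690)
(18515 - t(y)) + E = (18515 - 1*30) - 38690 = (18515 - 30) - 38690 = 18485 - 38690 = -20205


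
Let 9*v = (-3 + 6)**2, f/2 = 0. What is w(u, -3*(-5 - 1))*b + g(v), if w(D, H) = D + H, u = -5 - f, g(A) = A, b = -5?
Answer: -64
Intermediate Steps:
f = 0 (f = 2*0 = 0)
v = 1 (v = (-3 + 6)**2/9 = (1/9)*3**2 = (1/9)*9 = 1)
u = -5 (u = -5 - 1*0 = -5 + 0 = -5)
w(u, -3*(-5 - 1))*b + g(v) = (-5 - 3*(-5 - 1))*(-5) + 1 = (-5 - 3*(-6))*(-5) + 1 = (-5 + 18)*(-5) + 1 = 13*(-5) + 1 = -65 + 1 = -64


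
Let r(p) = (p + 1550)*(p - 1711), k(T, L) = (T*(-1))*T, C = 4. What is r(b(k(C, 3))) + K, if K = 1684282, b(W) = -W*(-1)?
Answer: -964936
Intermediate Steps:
k(T, L) = -T**2 (k(T, L) = (-T)*T = -T**2)
b(W) = W
r(p) = (-1711 + p)*(1550 + p) (r(p) = (1550 + p)*(-1711 + p) = (-1711 + p)*(1550 + p))
r(b(k(C, 3))) + K = (-2652050 + (-1*4**2)**2 - (-161)*4**2) + 1684282 = (-2652050 + (-1*16)**2 - (-161)*16) + 1684282 = (-2652050 + (-16)**2 - 161*(-16)) + 1684282 = (-2652050 + 256 + 2576) + 1684282 = -2649218 + 1684282 = -964936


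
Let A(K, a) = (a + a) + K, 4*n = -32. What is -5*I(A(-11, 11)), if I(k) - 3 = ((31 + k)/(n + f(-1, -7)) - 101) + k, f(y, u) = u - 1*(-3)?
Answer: 905/2 ≈ 452.50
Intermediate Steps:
f(y, u) = 3 + u (f(y, u) = u + 3 = 3 + u)
n = -8 (n = (1/4)*(-32) = -8)
A(K, a) = K + 2*a (A(K, a) = 2*a + K = K + 2*a)
I(k) = -1207/12 + 11*k/12 (I(k) = 3 + (((31 + k)/(-8 + (3 - 7)) - 101) + k) = 3 + (((31 + k)/(-8 - 4) - 101) + k) = 3 + (((31 + k)/(-12) - 101) + k) = 3 + (((31 + k)*(-1/12) - 101) + k) = 3 + (((-31/12 - k/12) - 101) + k) = 3 + ((-1243/12 - k/12) + k) = 3 + (-1243/12 + 11*k/12) = -1207/12 + 11*k/12)
-5*I(A(-11, 11)) = -5*(-1207/12 + 11*(-11 + 2*11)/12) = -5*(-1207/12 + 11*(-11 + 22)/12) = -5*(-1207/12 + (11/12)*11) = -5*(-1207/12 + 121/12) = -5*(-181/2) = 905/2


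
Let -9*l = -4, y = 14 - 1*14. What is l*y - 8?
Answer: -8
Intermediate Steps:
y = 0 (y = 14 - 14 = 0)
l = 4/9 (l = -⅑*(-4) = 4/9 ≈ 0.44444)
l*y - 8 = (4/9)*0 - 8 = 0 - 8 = -8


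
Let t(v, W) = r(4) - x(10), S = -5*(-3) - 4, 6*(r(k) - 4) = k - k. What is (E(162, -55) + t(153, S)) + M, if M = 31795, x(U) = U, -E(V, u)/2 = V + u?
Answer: 31575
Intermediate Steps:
E(V, u) = -2*V - 2*u (E(V, u) = -2*(V + u) = -2*V - 2*u)
r(k) = 4 (r(k) = 4 + (k - k)/6 = 4 + (⅙)*0 = 4 + 0 = 4)
S = 11 (S = 15 - 4 = 11)
t(v, W) = -6 (t(v, W) = 4 - 1*10 = 4 - 10 = -6)
(E(162, -55) + t(153, S)) + M = ((-2*162 - 2*(-55)) - 6) + 31795 = ((-324 + 110) - 6) + 31795 = (-214 - 6) + 31795 = -220 + 31795 = 31575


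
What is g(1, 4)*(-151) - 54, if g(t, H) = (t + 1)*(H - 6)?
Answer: 550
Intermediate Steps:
g(t, H) = (1 + t)*(-6 + H)
g(1, 4)*(-151) - 54 = (-6 + 4 - 6*1 + 4*1)*(-151) - 54 = (-6 + 4 - 6 + 4)*(-151) - 54 = -4*(-151) - 54 = 604 - 54 = 550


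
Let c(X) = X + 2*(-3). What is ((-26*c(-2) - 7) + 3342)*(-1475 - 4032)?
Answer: -19511301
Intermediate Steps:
c(X) = -6 + X (c(X) = X - 6 = -6 + X)
((-26*c(-2) - 7) + 3342)*(-1475 - 4032) = ((-26*(-6 - 2) - 7) + 3342)*(-1475 - 4032) = ((-26*(-8) - 7) + 3342)*(-5507) = ((208 - 7) + 3342)*(-5507) = (201 + 3342)*(-5507) = 3543*(-5507) = -19511301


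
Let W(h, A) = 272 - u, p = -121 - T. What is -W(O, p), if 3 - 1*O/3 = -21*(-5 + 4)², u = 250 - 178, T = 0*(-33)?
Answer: -200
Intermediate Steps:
T = 0
u = 72
p = -121 (p = -121 - 1*0 = -121 + 0 = -121)
O = 72 (O = 9 - (-63)*(-5 + 4)² = 9 - (-63)*(-1)² = 9 - (-63) = 9 - 3*(-21) = 9 + 63 = 72)
W(h, A) = 200 (W(h, A) = 272 - 1*72 = 272 - 72 = 200)
-W(O, p) = -1*200 = -200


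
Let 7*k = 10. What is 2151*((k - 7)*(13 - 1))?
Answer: -1006668/7 ≈ -1.4381e+5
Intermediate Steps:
k = 10/7 (k = (⅐)*10 = 10/7 ≈ 1.4286)
2151*((k - 7)*(13 - 1)) = 2151*((10/7 - 7)*(13 - 1)) = 2151*(-39/7*12) = 2151*(-468/7) = -1006668/7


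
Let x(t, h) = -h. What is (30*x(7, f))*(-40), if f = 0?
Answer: 0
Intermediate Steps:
(30*x(7, f))*(-40) = (30*(-1*0))*(-40) = (30*0)*(-40) = 0*(-40) = 0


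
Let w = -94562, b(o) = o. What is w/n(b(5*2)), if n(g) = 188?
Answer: -47281/94 ≈ -502.99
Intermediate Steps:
w/n(b(5*2)) = -94562/188 = -94562*1/188 = -47281/94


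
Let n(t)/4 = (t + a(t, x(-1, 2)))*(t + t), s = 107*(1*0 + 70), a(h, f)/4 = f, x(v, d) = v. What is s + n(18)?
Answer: 9506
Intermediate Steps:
a(h, f) = 4*f
s = 7490 (s = 107*(0 + 70) = 107*70 = 7490)
n(t) = 8*t*(-4 + t) (n(t) = 4*((t + 4*(-1))*(t + t)) = 4*((t - 4)*(2*t)) = 4*((-4 + t)*(2*t)) = 4*(2*t*(-4 + t)) = 8*t*(-4 + t))
s + n(18) = 7490 + 8*18*(-4 + 18) = 7490 + 8*18*14 = 7490 + 2016 = 9506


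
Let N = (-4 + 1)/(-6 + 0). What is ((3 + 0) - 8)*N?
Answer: -5/2 ≈ -2.5000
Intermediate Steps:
N = ½ (N = -3/(-6) = -3*(-⅙) = ½ ≈ 0.50000)
((3 + 0) - 8)*N = ((3 + 0) - 8)*(½) = (3 - 8)*(½) = -5*½ = -5/2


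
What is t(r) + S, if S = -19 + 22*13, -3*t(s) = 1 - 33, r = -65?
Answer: 833/3 ≈ 277.67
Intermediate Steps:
t(s) = 32/3 (t(s) = -(1 - 33)/3 = -⅓*(-32) = 32/3)
S = 267 (S = -19 + 286 = 267)
t(r) + S = 32/3 + 267 = 833/3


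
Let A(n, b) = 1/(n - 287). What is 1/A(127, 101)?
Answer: -160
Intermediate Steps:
A(n, b) = 1/(-287 + n)
1/A(127, 101) = 1/(1/(-287 + 127)) = 1/(1/(-160)) = 1/(-1/160) = -160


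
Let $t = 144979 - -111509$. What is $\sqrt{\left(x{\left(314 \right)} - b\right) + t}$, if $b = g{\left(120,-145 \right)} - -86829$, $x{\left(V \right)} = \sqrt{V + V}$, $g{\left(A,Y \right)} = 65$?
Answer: $\sqrt{169594 + 2 \sqrt{157}} \approx 411.85$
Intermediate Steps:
$t = 256488$ ($t = 144979 + 111509 = 256488$)
$x{\left(V \right)} = \sqrt{2} \sqrt{V}$ ($x{\left(V \right)} = \sqrt{2 V} = \sqrt{2} \sqrt{V}$)
$b = 86894$ ($b = 65 - -86829 = 65 + 86829 = 86894$)
$\sqrt{\left(x{\left(314 \right)} - b\right) + t} = \sqrt{\left(\sqrt{2} \sqrt{314} - 86894\right) + 256488} = \sqrt{\left(2 \sqrt{157} - 86894\right) + 256488} = \sqrt{\left(-86894 + 2 \sqrt{157}\right) + 256488} = \sqrt{169594 + 2 \sqrt{157}}$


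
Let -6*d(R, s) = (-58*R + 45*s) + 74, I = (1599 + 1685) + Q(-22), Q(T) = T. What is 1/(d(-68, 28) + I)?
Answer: 3/7147 ≈ 0.00041976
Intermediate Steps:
I = 3262 (I = (1599 + 1685) - 22 = 3284 - 22 = 3262)
d(R, s) = -37/3 - 15*s/2 + 29*R/3 (d(R, s) = -((-58*R + 45*s) + 74)/6 = -(74 - 58*R + 45*s)/6 = -37/3 - 15*s/2 + 29*R/3)
1/(d(-68, 28) + I) = 1/((-37/3 - 15/2*28 + (29/3)*(-68)) + 3262) = 1/((-37/3 - 210 - 1972/3) + 3262) = 1/(-2639/3 + 3262) = 1/(7147/3) = 3/7147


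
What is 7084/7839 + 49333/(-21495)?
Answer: -78150269/56166435 ≈ -1.3914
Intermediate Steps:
7084/7839 + 49333/(-21495) = 7084*(1/7839) + 49333*(-1/21495) = 7084/7839 - 49333/21495 = -78150269/56166435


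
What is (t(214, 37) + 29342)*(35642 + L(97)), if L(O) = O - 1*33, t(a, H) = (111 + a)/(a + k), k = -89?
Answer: 5238891438/5 ≈ 1.0478e+9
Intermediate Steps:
t(a, H) = (111 + a)/(-89 + a) (t(a, H) = (111 + a)/(a - 89) = (111 + a)/(-89 + a))
L(O) = -33 + O (L(O) = O - 33 = -33 + O)
(t(214, 37) + 29342)*(35642 + L(97)) = ((111 + 214)/(-89 + 214) + 29342)*(35642 + (-33 + 97)) = (325/125 + 29342)*(35642 + 64) = ((1/125)*325 + 29342)*35706 = (13/5 + 29342)*35706 = (146723/5)*35706 = 5238891438/5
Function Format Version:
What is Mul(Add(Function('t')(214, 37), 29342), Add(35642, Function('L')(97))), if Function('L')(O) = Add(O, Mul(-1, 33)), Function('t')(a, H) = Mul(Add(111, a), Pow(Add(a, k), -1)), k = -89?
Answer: Rational(5238891438, 5) ≈ 1.0478e+9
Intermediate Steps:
Function('t')(a, H) = Mul(Pow(Add(-89, a), -1), Add(111, a)) (Function('t')(a, H) = Mul(Add(111, a), Pow(Add(a, -89), -1)) = Mul(Add(111, a), Pow(Add(-89, a), -1)) = Mul(Pow(Add(-89, a), -1), Add(111, a)))
Function('L')(O) = Add(-33, O) (Function('L')(O) = Add(O, -33) = Add(-33, O))
Mul(Add(Function('t')(214, 37), 29342), Add(35642, Function('L')(97))) = Mul(Add(Mul(Pow(Add(-89, 214), -1), Add(111, 214)), 29342), Add(35642, Add(-33, 97))) = Mul(Add(Mul(Pow(125, -1), 325), 29342), Add(35642, 64)) = Mul(Add(Mul(Rational(1, 125), 325), 29342), 35706) = Mul(Add(Rational(13, 5), 29342), 35706) = Mul(Rational(146723, 5), 35706) = Rational(5238891438, 5)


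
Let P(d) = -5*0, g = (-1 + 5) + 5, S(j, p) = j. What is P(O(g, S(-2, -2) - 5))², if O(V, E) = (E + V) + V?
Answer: 0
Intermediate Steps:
g = 9 (g = 4 + 5 = 9)
O(V, E) = E + 2*V
P(d) = 0
P(O(g, S(-2, -2) - 5))² = 0² = 0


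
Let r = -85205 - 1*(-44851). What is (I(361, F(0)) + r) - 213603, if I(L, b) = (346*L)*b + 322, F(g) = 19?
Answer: 2119579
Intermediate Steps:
I(L, b) = 322 + 346*L*b (I(L, b) = 346*L*b + 322 = 322 + 346*L*b)
r = -40354 (r = -85205 + 44851 = -40354)
(I(361, F(0)) + r) - 213603 = ((322 + 346*361*19) - 40354) - 213603 = ((322 + 2373214) - 40354) - 213603 = (2373536 - 40354) - 213603 = 2333182 - 213603 = 2119579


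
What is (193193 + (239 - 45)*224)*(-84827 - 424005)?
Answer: -120414583968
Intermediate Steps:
(193193 + (239 - 45)*224)*(-84827 - 424005) = (193193 + 194*224)*(-508832) = (193193 + 43456)*(-508832) = 236649*(-508832) = -120414583968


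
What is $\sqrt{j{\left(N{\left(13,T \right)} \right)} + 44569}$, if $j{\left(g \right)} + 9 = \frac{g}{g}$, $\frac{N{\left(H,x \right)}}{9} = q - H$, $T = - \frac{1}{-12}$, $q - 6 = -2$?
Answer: $\sqrt{44561} \approx 211.09$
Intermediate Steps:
$q = 4$ ($q = 6 - 2 = 4$)
$T = \frac{1}{12}$ ($T = \left(-1\right) \left(- \frac{1}{12}\right) = \frac{1}{12} \approx 0.083333$)
$N{\left(H,x \right)} = 36 - 9 H$ ($N{\left(H,x \right)} = 9 \left(4 - H\right) = 36 - 9 H$)
$j{\left(g \right)} = -8$ ($j{\left(g \right)} = -9 + \frac{g}{g} = -9 + 1 = -8$)
$\sqrt{j{\left(N{\left(13,T \right)} \right)} + 44569} = \sqrt{-8 + 44569} = \sqrt{44561}$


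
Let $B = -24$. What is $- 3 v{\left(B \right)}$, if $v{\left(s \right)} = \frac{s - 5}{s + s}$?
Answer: $- \frac{29}{16} \approx -1.8125$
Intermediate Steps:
$v{\left(s \right)} = \frac{-5 + s}{2 s}$
$- 3 v{\left(B \right)} = - 3 \frac{-5 - 24}{2 \left(-24\right)} = - 3 \cdot \frac{1}{2} \left(- \frac{1}{24}\right) \left(-29\right) = \left(-3\right) \frac{29}{48} = - \frac{29}{16}$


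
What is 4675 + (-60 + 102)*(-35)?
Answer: 3205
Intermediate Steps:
4675 + (-60 + 102)*(-35) = 4675 + 42*(-35) = 4675 - 1470 = 3205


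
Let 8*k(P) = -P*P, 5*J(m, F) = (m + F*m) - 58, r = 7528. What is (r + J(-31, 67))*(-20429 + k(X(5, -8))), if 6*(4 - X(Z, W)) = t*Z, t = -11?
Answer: -104467258441/720 ≈ -1.4509e+8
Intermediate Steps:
X(Z, W) = 4 + 11*Z/6 (X(Z, W) = 4 - (-11)*Z/6 = 4 + 11*Z/6)
J(m, F) = -58/5 + m/5 + F*m/5 (J(m, F) = ((m + F*m) - 58)/5 = (-58 + m + F*m)/5 = -58/5 + m/5 + F*m/5)
k(P) = -P²/8 (k(P) = (-P*P)/8 = (-P²)/8 = -P²/8)
(r + J(-31, 67))*(-20429 + k(X(5, -8))) = (7528 + (-58/5 + (⅕)*(-31) + (⅕)*67*(-31)))*(-20429 - (4 + (11/6)*5)²/8) = (7528 + (-58/5 - 31/5 - 2077/5))*(-20429 - (4 + 55/6)²/8) = (7528 - 2166/5)*(-20429 - (79/6)²/8) = 35474*(-20429 - ⅛*6241/36)/5 = 35474*(-20429 - 6241/288)/5 = (35474/5)*(-5889793/288) = -104467258441/720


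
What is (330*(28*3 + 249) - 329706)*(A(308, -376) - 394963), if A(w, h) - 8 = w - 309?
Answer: 86817648096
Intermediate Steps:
A(w, h) = -301 + w (A(w, h) = 8 + (w - 309) = 8 + (-309 + w) = -301 + w)
(330*(28*3 + 249) - 329706)*(A(308, -376) - 394963) = (330*(28*3 + 249) - 329706)*((-301 + 308) - 394963) = (330*(84 + 249) - 329706)*(7 - 394963) = (330*333 - 329706)*(-394956) = (109890 - 329706)*(-394956) = -219816*(-394956) = 86817648096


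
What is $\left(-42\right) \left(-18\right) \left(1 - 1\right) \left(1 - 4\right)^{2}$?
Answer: $0$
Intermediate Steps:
$\left(-42\right) \left(-18\right) \left(1 - 1\right) \left(1 - 4\right)^{2} = 756 \cdot 0 \left(-3\right)^{2} = 756 \cdot 0 \cdot 9 = 756 \cdot 0 = 0$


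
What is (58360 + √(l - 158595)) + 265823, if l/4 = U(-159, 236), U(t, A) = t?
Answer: 324183 + I*√159231 ≈ 3.2418e+5 + 399.04*I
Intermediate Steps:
l = -636 (l = 4*(-159) = -636)
(58360 + √(l - 158595)) + 265823 = (58360 + √(-636 - 158595)) + 265823 = (58360 + √(-159231)) + 265823 = (58360 + I*√159231) + 265823 = 324183 + I*√159231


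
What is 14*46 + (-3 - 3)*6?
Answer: 608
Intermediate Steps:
14*46 + (-3 - 3)*6 = 644 - 6*6 = 644 - 36 = 608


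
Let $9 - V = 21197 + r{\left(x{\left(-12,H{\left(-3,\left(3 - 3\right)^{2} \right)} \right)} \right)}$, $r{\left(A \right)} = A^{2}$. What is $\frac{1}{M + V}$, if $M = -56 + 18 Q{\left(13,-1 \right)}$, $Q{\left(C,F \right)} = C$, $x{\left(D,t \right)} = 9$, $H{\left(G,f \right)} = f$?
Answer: $- \frac{1}{21091} \approx -4.7414 \cdot 10^{-5}$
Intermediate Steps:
$V = -21269$ ($V = 9 - \left(21197 + 9^{2}\right) = 9 - \left(21197 + 81\right) = 9 - 21278 = -21269$)
$M = 178$ ($M = -56 + 18 \cdot 13 = -56 + 234 = 178$)
$\frac{1}{M + V} = \frac{1}{178 - 21269} = \frac{1}{-21091} = - \frac{1}{21091}$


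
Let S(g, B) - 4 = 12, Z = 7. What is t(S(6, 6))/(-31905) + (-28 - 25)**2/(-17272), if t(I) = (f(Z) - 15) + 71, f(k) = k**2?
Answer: -6095647/36737544 ≈ -0.16592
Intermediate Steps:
S(g, B) = 16 (S(g, B) = 4 + 12 = 16)
t(I) = 105 (t(I) = (7**2 - 15) + 71 = (49 - 15) + 71 = 34 + 71 = 105)
t(S(6, 6))/(-31905) + (-28 - 25)**2/(-17272) = 105/(-31905) + (-28 - 25)**2/(-17272) = 105*(-1/31905) + (-53)**2*(-1/17272) = -7/2127 + 2809*(-1/17272) = -7/2127 - 2809/17272 = -6095647/36737544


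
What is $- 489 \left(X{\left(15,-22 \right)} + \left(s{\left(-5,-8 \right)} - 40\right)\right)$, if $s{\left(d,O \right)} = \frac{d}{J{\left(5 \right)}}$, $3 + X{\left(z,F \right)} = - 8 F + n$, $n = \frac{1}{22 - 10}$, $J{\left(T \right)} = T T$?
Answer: $- \frac{1299599}{20} \approx -64980.0$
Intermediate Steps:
$J{\left(T \right)} = T^{2}$
$n = \frac{1}{12} \approx 0.083333$
$X{\left(z,F \right)} = - \frac{35}{12} - 8 F$ ($X{\left(z,F \right)} = -3 - \left(- \frac{1}{12} + 8 F\right) = - \frac{35}{12} - 8 F$)
$s{\left(d,O \right)} = \frac{d}{25}$ ($s{\left(d,O \right)} = \frac{d}{5^{2}} = \frac{d}{25}$)
$- 489 \left(X{\left(15,-22 \right)} + \left(s{\left(-5,-8 \right)} - 40\right)\right) = - 489 \left(\left(- \frac{35}{12} - -176\right) + \left(\frac{1}{25} \left(-5\right) - 40\right)\right) = - 489 \left(\left(- \frac{35}{12} + 176\right) - \frac{201}{5}\right) = - 489 \left(\frac{2077}{12} - \frac{201}{5}\right) = \left(-489\right) \frac{7973}{60} = - \frac{1299599}{20}$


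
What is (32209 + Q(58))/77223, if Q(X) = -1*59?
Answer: 32150/77223 ≈ 0.41633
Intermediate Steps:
Q(X) = -59
(32209 + Q(58))/77223 = (32209 - 59)/77223 = 32150*(1/77223) = 32150/77223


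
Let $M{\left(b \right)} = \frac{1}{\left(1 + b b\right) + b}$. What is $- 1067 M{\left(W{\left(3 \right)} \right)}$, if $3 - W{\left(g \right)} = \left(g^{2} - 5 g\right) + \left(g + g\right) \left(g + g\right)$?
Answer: $- \frac{1067}{703} \approx -1.5178$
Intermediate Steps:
$W{\left(g \right)} = 3 - 5 g^{2} + 5 g$ ($W{\left(g \right)} = 3 - \left(\left(g^{2} - 5 g\right) + \left(g + g\right) \left(g + g\right)\right) = 3 - \left(\left(g^{2} - 5 g\right) + 2 g 2 g\right) = 3 - \left(\left(g^{2} - 5 g\right) + 4 g^{2}\right) = 3 - \left(- 5 g + 5 g^{2}\right) = 3 - 5 g^{2} + 5 g$)
$M{\left(b \right)} = \frac{1}{1 + b + b^{2}}$ ($M{\left(b \right)} = \frac{1}{\left(1 + b^{2}\right) + b} = \frac{1}{1 + b + b^{2}}$)
$- 1067 M{\left(W{\left(3 \right)} \right)} = - \frac{1067}{1 + \left(3 - 5 \cdot 3^{2} + 5 \cdot 3\right) + \left(3 - 5 \cdot 3^{2} + 5 \cdot 3\right)^{2}} = - \frac{1067}{1 + \left(3 - 45 + 15\right) + \left(3 - 45 + 15\right)^{2}} = - \frac{1067}{1 - 27 + \left(-27\right)^{2}} = - \frac{1067}{1 - 27 + 729} = - \frac{1067}{703}$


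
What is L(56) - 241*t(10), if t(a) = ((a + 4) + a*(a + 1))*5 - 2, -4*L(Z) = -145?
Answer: -595607/4 ≈ -1.4890e+5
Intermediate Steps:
L(Z) = 145/4 (L(Z) = -1/4*(-145) = 145/4)
t(a) = 18 + 5*a + 5*a*(1 + a) (t(a) = ((4 + a) + a*(1 + a))*5 - 2 = (4 + a + a*(1 + a))*5 - 2 = (20 + 5*a + 5*a*(1 + a)) - 2 = 18 + 5*a + 5*a*(1 + a))
L(56) - 241*t(10) = 145/4 - 241*(18 + 5*10**2 + 10*10) = 145/4 - 241*(18 + 5*100 + 100) = 145/4 - 241*(18 + 500 + 100) = 145/4 - 241*618 = 145/4 - 148938 = -595607/4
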